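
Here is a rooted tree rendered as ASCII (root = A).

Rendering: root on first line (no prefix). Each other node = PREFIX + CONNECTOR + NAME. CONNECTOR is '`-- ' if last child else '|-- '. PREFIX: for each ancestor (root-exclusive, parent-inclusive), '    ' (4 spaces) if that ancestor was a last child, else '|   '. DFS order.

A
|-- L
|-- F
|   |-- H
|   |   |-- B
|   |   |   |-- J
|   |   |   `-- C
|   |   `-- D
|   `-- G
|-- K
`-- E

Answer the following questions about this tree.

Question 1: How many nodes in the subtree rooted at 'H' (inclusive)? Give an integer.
Answer: 5

Derivation:
Subtree rooted at H contains: B, C, D, H, J
Count = 5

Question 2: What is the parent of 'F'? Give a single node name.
Answer: A

Derivation:
Scan adjacency: F appears as child of A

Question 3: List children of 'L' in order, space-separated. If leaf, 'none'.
Node L's children (from adjacency): (leaf)

Answer: none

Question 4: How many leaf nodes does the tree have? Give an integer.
Leaves (nodes with no children): C, D, E, G, J, K, L

Answer: 7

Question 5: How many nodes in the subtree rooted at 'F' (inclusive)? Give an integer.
Subtree rooted at F contains: B, C, D, F, G, H, J
Count = 7

Answer: 7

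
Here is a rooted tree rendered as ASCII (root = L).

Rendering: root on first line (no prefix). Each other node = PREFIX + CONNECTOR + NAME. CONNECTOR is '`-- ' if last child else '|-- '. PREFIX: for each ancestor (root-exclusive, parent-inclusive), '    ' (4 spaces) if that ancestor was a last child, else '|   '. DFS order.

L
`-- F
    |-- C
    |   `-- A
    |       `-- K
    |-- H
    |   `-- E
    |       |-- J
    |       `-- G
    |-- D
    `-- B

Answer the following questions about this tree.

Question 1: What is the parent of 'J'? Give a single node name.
Scan adjacency: J appears as child of E

Answer: E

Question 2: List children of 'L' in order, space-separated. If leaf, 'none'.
Node L's children (from adjacency): F

Answer: F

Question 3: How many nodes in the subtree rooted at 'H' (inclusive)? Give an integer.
Answer: 4

Derivation:
Subtree rooted at H contains: E, G, H, J
Count = 4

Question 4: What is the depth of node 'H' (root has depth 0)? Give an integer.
Answer: 2

Derivation:
Path from root to H: L -> F -> H
Depth = number of edges = 2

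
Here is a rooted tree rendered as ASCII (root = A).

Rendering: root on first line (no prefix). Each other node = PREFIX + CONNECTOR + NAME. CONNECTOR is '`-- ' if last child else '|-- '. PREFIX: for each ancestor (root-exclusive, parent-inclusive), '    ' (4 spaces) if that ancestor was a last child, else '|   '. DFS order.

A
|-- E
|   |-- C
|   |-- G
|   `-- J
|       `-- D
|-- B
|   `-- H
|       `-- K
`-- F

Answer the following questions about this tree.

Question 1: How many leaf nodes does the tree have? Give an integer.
Leaves (nodes with no children): C, D, F, G, K

Answer: 5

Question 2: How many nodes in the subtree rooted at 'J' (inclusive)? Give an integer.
Subtree rooted at J contains: D, J
Count = 2

Answer: 2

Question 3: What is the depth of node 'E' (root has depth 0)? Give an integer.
Answer: 1

Derivation:
Path from root to E: A -> E
Depth = number of edges = 1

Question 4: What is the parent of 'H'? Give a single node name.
Answer: B

Derivation:
Scan adjacency: H appears as child of B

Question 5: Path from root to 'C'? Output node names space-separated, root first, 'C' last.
Walk down from root: A -> E -> C

Answer: A E C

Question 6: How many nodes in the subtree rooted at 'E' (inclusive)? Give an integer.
Subtree rooted at E contains: C, D, E, G, J
Count = 5

Answer: 5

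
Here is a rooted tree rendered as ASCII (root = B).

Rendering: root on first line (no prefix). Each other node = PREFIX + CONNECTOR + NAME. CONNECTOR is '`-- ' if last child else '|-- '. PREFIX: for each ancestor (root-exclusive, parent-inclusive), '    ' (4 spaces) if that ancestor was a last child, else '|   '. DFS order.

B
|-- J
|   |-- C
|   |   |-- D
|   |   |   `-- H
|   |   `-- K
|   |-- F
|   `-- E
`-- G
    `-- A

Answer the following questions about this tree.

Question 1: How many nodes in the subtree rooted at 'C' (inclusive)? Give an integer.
Answer: 4

Derivation:
Subtree rooted at C contains: C, D, H, K
Count = 4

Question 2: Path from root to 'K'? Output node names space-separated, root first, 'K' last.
Answer: B J C K

Derivation:
Walk down from root: B -> J -> C -> K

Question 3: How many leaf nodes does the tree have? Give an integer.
Answer: 5

Derivation:
Leaves (nodes with no children): A, E, F, H, K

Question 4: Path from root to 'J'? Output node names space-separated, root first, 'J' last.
Answer: B J

Derivation:
Walk down from root: B -> J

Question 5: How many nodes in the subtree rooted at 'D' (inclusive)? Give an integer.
Answer: 2

Derivation:
Subtree rooted at D contains: D, H
Count = 2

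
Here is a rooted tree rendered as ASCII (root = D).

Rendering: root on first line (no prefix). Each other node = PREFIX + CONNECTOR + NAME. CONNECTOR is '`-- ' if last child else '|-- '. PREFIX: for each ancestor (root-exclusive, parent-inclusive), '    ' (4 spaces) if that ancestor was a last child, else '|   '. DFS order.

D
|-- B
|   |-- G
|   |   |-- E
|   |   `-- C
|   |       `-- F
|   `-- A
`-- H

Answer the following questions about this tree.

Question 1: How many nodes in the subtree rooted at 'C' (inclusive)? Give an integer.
Subtree rooted at C contains: C, F
Count = 2

Answer: 2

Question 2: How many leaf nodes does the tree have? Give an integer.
Answer: 4

Derivation:
Leaves (nodes with no children): A, E, F, H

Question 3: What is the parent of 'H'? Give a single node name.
Answer: D

Derivation:
Scan adjacency: H appears as child of D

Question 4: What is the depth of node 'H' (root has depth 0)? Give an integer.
Path from root to H: D -> H
Depth = number of edges = 1

Answer: 1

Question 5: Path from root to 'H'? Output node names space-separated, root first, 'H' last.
Answer: D H

Derivation:
Walk down from root: D -> H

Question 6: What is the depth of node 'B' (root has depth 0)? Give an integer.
Path from root to B: D -> B
Depth = number of edges = 1

Answer: 1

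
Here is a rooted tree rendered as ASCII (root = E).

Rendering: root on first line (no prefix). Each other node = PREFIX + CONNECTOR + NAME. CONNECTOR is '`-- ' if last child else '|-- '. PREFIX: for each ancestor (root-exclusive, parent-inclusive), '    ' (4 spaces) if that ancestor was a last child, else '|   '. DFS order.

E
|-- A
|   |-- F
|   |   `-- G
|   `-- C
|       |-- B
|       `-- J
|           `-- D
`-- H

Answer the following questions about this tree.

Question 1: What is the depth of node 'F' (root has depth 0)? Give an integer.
Answer: 2

Derivation:
Path from root to F: E -> A -> F
Depth = number of edges = 2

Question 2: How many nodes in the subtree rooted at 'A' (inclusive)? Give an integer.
Answer: 7

Derivation:
Subtree rooted at A contains: A, B, C, D, F, G, J
Count = 7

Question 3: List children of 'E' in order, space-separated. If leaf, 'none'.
Answer: A H

Derivation:
Node E's children (from adjacency): A, H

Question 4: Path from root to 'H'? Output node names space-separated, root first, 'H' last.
Walk down from root: E -> H

Answer: E H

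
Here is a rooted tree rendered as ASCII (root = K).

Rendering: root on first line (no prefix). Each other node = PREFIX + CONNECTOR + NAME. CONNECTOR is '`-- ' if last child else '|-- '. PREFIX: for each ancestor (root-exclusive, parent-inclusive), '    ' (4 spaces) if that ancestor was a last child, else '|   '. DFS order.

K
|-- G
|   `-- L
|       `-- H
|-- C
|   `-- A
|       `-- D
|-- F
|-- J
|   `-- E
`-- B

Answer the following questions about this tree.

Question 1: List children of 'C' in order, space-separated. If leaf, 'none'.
Answer: A

Derivation:
Node C's children (from adjacency): A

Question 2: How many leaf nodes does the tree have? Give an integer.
Leaves (nodes with no children): B, D, E, F, H

Answer: 5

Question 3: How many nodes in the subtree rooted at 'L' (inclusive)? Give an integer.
Answer: 2

Derivation:
Subtree rooted at L contains: H, L
Count = 2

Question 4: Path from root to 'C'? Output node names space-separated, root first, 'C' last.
Answer: K C

Derivation:
Walk down from root: K -> C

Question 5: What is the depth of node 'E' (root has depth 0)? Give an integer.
Answer: 2

Derivation:
Path from root to E: K -> J -> E
Depth = number of edges = 2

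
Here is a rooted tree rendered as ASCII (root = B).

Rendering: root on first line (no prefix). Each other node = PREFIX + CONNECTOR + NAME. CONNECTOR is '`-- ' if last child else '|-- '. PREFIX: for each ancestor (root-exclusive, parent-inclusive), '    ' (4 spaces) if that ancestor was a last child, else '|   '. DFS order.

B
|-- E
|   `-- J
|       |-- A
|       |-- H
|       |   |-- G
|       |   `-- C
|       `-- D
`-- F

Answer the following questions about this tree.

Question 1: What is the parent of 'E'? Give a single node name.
Answer: B

Derivation:
Scan adjacency: E appears as child of B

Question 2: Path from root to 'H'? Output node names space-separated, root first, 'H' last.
Walk down from root: B -> E -> J -> H

Answer: B E J H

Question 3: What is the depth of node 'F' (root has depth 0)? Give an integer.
Path from root to F: B -> F
Depth = number of edges = 1

Answer: 1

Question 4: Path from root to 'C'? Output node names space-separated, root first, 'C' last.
Answer: B E J H C

Derivation:
Walk down from root: B -> E -> J -> H -> C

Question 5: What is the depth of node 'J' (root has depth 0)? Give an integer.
Path from root to J: B -> E -> J
Depth = number of edges = 2

Answer: 2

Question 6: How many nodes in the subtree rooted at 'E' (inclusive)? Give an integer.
Answer: 7

Derivation:
Subtree rooted at E contains: A, C, D, E, G, H, J
Count = 7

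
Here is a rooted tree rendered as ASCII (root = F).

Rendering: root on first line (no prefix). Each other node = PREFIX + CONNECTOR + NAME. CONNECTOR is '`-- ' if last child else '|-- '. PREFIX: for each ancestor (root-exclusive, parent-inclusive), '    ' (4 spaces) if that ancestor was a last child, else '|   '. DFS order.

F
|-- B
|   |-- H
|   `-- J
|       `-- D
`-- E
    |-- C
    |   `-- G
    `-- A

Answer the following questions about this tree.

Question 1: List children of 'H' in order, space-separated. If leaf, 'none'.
Node H's children (from adjacency): (leaf)

Answer: none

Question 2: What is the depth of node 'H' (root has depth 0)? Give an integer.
Path from root to H: F -> B -> H
Depth = number of edges = 2

Answer: 2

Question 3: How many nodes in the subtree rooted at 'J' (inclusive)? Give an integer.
Subtree rooted at J contains: D, J
Count = 2

Answer: 2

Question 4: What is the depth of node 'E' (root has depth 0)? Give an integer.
Path from root to E: F -> E
Depth = number of edges = 1

Answer: 1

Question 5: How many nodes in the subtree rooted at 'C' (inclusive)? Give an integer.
Answer: 2

Derivation:
Subtree rooted at C contains: C, G
Count = 2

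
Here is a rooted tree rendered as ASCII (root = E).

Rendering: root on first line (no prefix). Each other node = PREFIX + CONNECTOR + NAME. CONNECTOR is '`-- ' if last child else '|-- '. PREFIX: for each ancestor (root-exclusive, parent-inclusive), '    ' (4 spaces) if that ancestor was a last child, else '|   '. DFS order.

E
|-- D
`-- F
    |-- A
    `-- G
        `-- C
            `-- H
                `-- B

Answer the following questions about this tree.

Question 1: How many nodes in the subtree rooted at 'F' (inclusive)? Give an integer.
Answer: 6

Derivation:
Subtree rooted at F contains: A, B, C, F, G, H
Count = 6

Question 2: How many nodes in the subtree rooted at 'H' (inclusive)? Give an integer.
Subtree rooted at H contains: B, H
Count = 2

Answer: 2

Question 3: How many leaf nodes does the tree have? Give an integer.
Leaves (nodes with no children): A, B, D

Answer: 3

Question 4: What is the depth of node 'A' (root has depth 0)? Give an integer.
Answer: 2

Derivation:
Path from root to A: E -> F -> A
Depth = number of edges = 2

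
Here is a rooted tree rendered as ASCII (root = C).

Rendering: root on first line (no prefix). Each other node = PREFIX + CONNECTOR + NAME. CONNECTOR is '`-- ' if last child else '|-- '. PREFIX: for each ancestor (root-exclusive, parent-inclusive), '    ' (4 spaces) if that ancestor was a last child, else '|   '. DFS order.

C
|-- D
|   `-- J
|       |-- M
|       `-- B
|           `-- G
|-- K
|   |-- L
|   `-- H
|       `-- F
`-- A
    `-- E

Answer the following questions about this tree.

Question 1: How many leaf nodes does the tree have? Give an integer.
Answer: 5

Derivation:
Leaves (nodes with no children): E, F, G, L, M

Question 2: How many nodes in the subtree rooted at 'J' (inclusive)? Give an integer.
Subtree rooted at J contains: B, G, J, M
Count = 4

Answer: 4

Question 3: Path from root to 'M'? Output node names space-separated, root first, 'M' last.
Walk down from root: C -> D -> J -> M

Answer: C D J M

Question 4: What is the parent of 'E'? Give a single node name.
Scan adjacency: E appears as child of A

Answer: A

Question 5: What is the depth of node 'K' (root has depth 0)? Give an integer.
Answer: 1

Derivation:
Path from root to K: C -> K
Depth = number of edges = 1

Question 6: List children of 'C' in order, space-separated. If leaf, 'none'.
Node C's children (from adjacency): D, K, A

Answer: D K A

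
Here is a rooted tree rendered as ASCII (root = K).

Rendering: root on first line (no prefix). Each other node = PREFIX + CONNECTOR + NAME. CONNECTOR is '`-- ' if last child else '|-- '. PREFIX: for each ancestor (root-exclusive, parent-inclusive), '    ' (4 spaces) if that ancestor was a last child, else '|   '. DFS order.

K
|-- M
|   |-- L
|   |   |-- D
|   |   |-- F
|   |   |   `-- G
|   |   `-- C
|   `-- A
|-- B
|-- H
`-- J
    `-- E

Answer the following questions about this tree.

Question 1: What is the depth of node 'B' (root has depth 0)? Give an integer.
Path from root to B: K -> B
Depth = number of edges = 1

Answer: 1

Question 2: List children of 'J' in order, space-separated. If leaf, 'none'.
Answer: E

Derivation:
Node J's children (from adjacency): E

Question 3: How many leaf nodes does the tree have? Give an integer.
Leaves (nodes with no children): A, B, C, D, E, G, H

Answer: 7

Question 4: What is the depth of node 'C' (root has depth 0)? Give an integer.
Answer: 3

Derivation:
Path from root to C: K -> M -> L -> C
Depth = number of edges = 3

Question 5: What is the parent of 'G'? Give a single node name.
Answer: F

Derivation:
Scan adjacency: G appears as child of F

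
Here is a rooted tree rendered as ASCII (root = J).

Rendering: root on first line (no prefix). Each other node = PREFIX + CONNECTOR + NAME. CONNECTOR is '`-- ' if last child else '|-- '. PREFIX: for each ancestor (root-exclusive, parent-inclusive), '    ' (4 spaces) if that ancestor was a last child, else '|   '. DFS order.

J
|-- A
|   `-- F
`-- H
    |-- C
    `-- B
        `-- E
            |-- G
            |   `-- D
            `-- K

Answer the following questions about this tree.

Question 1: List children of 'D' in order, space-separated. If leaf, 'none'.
Answer: none

Derivation:
Node D's children (from adjacency): (leaf)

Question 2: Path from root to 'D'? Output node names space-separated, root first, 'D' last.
Walk down from root: J -> H -> B -> E -> G -> D

Answer: J H B E G D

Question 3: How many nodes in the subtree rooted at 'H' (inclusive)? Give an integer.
Subtree rooted at H contains: B, C, D, E, G, H, K
Count = 7

Answer: 7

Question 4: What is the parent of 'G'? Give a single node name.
Scan adjacency: G appears as child of E

Answer: E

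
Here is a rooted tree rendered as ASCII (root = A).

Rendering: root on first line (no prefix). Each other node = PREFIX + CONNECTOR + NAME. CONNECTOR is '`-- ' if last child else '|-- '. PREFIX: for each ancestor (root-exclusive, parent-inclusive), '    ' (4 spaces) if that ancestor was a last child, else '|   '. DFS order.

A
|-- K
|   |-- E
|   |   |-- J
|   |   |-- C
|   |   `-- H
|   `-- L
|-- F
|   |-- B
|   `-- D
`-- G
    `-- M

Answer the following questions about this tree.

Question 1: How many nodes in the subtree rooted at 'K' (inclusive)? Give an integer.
Subtree rooted at K contains: C, E, H, J, K, L
Count = 6

Answer: 6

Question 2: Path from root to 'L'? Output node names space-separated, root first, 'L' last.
Answer: A K L

Derivation:
Walk down from root: A -> K -> L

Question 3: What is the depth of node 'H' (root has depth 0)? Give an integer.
Path from root to H: A -> K -> E -> H
Depth = number of edges = 3

Answer: 3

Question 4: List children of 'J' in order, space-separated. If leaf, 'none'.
Node J's children (from adjacency): (leaf)

Answer: none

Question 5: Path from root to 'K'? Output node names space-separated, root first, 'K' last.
Answer: A K

Derivation:
Walk down from root: A -> K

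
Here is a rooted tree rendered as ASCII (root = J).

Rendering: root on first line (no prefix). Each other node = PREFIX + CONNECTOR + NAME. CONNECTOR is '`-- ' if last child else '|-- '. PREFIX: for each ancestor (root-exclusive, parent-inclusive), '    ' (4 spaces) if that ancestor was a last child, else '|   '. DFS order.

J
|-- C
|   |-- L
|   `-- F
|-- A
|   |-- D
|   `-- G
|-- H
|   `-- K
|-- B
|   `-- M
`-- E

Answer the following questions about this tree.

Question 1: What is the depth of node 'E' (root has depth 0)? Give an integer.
Answer: 1

Derivation:
Path from root to E: J -> E
Depth = number of edges = 1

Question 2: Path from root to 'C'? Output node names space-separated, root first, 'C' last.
Walk down from root: J -> C

Answer: J C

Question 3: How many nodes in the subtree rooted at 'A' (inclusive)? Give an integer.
Subtree rooted at A contains: A, D, G
Count = 3

Answer: 3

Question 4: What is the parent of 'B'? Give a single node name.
Scan adjacency: B appears as child of J

Answer: J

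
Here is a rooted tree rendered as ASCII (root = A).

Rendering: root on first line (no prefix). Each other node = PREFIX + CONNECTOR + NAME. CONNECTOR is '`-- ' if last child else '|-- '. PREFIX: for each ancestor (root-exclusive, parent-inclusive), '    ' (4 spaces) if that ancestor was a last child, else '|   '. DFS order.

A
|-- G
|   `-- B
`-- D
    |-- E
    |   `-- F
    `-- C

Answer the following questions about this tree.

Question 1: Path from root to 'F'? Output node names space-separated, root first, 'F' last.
Walk down from root: A -> D -> E -> F

Answer: A D E F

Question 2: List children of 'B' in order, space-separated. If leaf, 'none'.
Answer: none

Derivation:
Node B's children (from adjacency): (leaf)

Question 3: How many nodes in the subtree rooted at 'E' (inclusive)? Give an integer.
Answer: 2

Derivation:
Subtree rooted at E contains: E, F
Count = 2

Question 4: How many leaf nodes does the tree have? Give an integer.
Leaves (nodes with no children): B, C, F

Answer: 3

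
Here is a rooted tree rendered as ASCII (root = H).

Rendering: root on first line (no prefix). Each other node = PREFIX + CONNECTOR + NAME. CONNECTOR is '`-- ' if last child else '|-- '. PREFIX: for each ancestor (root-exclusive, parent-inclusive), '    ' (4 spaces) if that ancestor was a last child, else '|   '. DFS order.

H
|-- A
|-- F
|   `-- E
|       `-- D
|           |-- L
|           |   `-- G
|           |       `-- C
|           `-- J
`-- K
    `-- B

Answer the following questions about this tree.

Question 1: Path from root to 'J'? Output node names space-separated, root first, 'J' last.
Answer: H F E D J

Derivation:
Walk down from root: H -> F -> E -> D -> J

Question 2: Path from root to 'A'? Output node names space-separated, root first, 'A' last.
Answer: H A

Derivation:
Walk down from root: H -> A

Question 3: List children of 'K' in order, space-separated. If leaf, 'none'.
Node K's children (from adjacency): B

Answer: B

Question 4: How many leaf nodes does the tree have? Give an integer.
Answer: 4

Derivation:
Leaves (nodes with no children): A, B, C, J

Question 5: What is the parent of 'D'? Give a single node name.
Answer: E

Derivation:
Scan adjacency: D appears as child of E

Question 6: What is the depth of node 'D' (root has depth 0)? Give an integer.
Answer: 3

Derivation:
Path from root to D: H -> F -> E -> D
Depth = number of edges = 3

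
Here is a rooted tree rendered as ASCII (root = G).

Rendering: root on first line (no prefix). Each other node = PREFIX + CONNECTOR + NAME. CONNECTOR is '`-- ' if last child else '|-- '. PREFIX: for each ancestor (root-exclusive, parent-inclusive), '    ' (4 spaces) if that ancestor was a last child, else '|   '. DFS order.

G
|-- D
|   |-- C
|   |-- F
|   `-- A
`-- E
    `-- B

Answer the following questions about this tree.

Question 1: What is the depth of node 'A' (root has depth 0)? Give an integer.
Path from root to A: G -> D -> A
Depth = number of edges = 2

Answer: 2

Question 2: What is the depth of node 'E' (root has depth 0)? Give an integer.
Path from root to E: G -> E
Depth = number of edges = 1

Answer: 1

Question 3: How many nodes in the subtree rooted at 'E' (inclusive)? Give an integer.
Answer: 2

Derivation:
Subtree rooted at E contains: B, E
Count = 2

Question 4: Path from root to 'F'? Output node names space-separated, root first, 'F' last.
Walk down from root: G -> D -> F

Answer: G D F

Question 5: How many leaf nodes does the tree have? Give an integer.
Leaves (nodes with no children): A, B, C, F

Answer: 4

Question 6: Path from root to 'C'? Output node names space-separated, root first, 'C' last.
Answer: G D C

Derivation:
Walk down from root: G -> D -> C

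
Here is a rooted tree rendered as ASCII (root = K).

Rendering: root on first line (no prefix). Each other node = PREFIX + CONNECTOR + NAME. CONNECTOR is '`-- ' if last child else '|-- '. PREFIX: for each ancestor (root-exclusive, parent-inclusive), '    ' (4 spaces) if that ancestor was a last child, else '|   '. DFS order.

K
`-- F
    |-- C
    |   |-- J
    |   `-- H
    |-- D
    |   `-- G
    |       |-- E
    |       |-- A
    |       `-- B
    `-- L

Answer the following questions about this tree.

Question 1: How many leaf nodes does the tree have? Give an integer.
Answer: 6

Derivation:
Leaves (nodes with no children): A, B, E, H, J, L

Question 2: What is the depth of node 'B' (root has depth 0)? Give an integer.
Answer: 4

Derivation:
Path from root to B: K -> F -> D -> G -> B
Depth = number of edges = 4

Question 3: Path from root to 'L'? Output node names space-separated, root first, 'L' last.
Walk down from root: K -> F -> L

Answer: K F L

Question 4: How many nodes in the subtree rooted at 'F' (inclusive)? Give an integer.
Answer: 10

Derivation:
Subtree rooted at F contains: A, B, C, D, E, F, G, H, J, L
Count = 10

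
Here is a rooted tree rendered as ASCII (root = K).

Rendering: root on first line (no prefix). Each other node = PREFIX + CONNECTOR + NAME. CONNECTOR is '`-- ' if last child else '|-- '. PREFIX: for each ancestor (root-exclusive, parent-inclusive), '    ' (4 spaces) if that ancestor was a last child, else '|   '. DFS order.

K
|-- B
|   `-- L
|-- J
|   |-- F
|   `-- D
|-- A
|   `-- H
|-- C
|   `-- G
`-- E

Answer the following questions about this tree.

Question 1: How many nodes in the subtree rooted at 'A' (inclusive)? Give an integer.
Subtree rooted at A contains: A, H
Count = 2

Answer: 2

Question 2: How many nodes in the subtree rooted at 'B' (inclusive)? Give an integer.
Subtree rooted at B contains: B, L
Count = 2

Answer: 2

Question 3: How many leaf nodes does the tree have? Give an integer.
Leaves (nodes with no children): D, E, F, G, H, L

Answer: 6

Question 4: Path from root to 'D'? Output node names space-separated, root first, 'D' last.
Walk down from root: K -> J -> D

Answer: K J D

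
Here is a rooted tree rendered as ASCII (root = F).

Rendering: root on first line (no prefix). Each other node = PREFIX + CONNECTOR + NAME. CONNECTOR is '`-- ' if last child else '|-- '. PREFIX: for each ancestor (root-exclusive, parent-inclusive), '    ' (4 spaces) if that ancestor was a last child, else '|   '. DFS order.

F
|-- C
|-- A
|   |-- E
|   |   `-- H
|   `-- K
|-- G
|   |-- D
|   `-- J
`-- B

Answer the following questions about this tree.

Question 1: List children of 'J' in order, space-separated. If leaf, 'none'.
Answer: none

Derivation:
Node J's children (from adjacency): (leaf)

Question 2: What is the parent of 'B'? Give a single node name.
Answer: F

Derivation:
Scan adjacency: B appears as child of F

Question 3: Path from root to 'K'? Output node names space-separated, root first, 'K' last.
Answer: F A K

Derivation:
Walk down from root: F -> A -> K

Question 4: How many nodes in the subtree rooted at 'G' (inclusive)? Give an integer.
Subtree rooted at G contains: D, G, J
Count = 3

Answer: 3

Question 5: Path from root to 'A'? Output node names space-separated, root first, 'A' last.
Answer: F A

Derivation:
Walk down from root: F -> A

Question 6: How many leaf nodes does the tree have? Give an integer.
Answer: 6

Derivation:
Leaves (nodes with no children): B, C, D, H, J, K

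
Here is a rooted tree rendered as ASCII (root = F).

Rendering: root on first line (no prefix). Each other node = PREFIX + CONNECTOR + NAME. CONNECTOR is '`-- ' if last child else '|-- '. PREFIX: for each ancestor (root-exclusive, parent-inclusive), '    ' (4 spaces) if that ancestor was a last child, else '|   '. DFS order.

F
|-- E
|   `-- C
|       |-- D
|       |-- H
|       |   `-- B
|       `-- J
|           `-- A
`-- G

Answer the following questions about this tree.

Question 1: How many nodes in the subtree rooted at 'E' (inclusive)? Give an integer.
Answer: 7

Derivation:
Subtree rooted at E contains: A, B, C, D, E, H, J
Count = 7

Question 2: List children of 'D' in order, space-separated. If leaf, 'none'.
Answer: none

Derivation:
Node D's children (from adjacency): (leaf)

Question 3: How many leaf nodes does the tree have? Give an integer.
Leaves (nodes with no children): A, B, D, G

Answer: 4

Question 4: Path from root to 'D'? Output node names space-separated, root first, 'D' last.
Walk down from root: F -> E -> C -> D

Answer: F E C D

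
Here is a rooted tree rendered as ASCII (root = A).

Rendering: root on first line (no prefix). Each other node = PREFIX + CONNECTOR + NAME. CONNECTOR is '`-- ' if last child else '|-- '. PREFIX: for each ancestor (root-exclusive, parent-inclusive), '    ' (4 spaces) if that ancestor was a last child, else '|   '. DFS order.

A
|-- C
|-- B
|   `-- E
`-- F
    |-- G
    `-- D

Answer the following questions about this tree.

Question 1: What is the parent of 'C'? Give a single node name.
Answer: A

Derivation:
Scan adjacency: C appears as child of A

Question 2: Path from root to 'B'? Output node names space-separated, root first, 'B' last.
Answer: A B

Derivation:
Walk down from root: A -> B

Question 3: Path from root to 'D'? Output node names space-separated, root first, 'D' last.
Walk down from root: A -> F -> D

Answer: A F D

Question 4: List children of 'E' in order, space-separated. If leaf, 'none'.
Node E's children (from adjacency): (leaf)

Answer: none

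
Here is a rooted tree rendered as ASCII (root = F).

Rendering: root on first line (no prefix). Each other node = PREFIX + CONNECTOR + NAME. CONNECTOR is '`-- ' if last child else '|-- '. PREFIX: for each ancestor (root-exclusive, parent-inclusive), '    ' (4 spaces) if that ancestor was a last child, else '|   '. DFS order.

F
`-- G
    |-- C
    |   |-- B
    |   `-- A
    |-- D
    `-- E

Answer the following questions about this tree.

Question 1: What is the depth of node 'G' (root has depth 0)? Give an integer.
Answer: 1

Derivation:
Path from root to G: F -> G
Depth = number of edges = 1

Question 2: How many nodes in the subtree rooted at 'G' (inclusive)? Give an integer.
Subtree rooted at G contains: A, B, C, D, E, G
Count = 6

Answer: 6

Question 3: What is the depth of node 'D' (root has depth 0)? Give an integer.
Answer: 2

Derivation:
Path from root to D: F -> G -> D
Depth = number of edges = 2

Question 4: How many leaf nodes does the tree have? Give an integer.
Answer: 4

Derivation:
Leaves (nodes with no children): A, B, D, E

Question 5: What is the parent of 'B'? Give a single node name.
Answer: C

Derivation:
Scan adjacency: B appears as child of C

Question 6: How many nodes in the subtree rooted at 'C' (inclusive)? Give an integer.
Answer: 3

Derivation:
Subtree rooted at C contains: A, B, C
Count = 3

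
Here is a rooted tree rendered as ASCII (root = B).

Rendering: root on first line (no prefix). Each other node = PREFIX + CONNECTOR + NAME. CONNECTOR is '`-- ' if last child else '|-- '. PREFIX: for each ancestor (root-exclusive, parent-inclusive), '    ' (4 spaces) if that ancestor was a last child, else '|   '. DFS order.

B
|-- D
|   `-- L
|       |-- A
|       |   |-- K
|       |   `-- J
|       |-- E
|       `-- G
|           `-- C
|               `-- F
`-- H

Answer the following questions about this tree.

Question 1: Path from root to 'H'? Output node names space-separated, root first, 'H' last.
Answer: B H

Derivation:
Walk down from root: B -> H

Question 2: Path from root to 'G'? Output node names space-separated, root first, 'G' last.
Answer: B D L G

Derivation:
Walk down from root: B -> D -> L -> G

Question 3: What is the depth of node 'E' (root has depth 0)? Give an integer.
Answer: 3

Derivation:
Path from root to E: B -> D -> L -> E
Depth = number of edges = 3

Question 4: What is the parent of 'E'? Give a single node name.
Scan adjacency: E appears as child of L

Answer: L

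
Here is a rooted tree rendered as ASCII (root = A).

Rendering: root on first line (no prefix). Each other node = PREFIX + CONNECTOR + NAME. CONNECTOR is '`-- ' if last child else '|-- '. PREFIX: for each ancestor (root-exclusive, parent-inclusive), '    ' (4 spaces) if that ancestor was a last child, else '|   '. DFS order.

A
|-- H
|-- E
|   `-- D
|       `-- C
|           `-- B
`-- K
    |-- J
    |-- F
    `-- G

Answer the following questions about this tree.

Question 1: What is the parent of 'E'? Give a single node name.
Scan adjacency: E appears as child of A

Answer: A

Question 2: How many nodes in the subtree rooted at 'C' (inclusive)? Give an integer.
Answer: 2

Derivation:
Subtree rooted at C contains: B, C
Count = 2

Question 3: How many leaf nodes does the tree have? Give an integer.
Answer: 5

Derivation:
Leaves (nodes with no children): B, F, G, H, J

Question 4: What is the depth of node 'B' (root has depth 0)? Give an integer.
Answer: 4

Derivation:
Path from root to B: A -> E -> D -> C -> B
Depth = number of edges = 4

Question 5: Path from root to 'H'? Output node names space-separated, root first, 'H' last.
Walk down from root: A -> H

Answer: A H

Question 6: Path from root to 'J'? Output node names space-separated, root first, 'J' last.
Walk down from root: A -> K -> J

Answer: A K J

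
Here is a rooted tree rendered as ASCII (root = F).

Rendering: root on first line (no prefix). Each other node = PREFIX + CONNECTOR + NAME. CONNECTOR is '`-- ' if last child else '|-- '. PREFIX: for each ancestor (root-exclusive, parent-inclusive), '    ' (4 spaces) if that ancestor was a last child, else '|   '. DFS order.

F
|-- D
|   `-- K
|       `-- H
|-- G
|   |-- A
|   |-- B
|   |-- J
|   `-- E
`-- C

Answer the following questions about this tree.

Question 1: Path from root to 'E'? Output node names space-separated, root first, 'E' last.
Walk down from root: F -> G -> E

Answer: F G E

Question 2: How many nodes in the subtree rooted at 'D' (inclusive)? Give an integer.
Answer: 3

Derivation:
Subtree rooted at D contains: D, H, K
Count = 3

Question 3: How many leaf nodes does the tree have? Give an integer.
Leaves (nodes with no children): A, B, C, E, H, J

Answer: 6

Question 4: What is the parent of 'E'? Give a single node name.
Answer: G

Derivation:
Scan adjacency: E appears as child of G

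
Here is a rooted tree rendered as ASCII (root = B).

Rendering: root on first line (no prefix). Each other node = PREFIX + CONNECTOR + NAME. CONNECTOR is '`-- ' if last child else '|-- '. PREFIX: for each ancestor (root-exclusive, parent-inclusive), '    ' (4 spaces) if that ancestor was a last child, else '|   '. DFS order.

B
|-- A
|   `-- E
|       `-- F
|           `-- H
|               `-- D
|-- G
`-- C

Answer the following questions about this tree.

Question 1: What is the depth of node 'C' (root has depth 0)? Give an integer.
Path from root to C: B -> C
Depth = number of edges = 1

Answer: 1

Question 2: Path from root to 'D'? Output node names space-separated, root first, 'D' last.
Walk down from root: B -> A -> E -> F -> H -> D

Answer: B A E F H D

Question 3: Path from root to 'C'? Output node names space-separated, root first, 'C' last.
Answer: B C

Derivation:
Walk down from root: B -> C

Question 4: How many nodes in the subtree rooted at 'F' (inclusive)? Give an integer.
Answer: 3

Derivation:
Subtree rooted at F contains: D, F, H
Count = 3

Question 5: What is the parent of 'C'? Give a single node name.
Answer: B

Derivation:
Scan adjacency: C appears as child of B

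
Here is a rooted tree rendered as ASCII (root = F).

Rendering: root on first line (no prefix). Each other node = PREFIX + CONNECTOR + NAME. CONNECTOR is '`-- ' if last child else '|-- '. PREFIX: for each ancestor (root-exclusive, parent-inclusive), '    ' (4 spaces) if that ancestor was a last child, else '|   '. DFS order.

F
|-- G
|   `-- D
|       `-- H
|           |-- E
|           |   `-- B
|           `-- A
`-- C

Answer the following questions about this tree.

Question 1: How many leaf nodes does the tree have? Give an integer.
Leaves (nodes with no children): A, B, C

Answer: 3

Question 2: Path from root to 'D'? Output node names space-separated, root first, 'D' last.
Answer: F G D

Derivation:
Walk down from root: F -> G -> D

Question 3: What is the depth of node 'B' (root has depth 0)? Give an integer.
Answer: 5

Derivation:
Path from root to B: F -> G -> D -> H -> E -> B
Depth = number of edges = 5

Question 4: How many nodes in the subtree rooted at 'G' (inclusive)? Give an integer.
Subtree rooted at G contains: A, B, D, E, G, H
Count = 6

Answer: 6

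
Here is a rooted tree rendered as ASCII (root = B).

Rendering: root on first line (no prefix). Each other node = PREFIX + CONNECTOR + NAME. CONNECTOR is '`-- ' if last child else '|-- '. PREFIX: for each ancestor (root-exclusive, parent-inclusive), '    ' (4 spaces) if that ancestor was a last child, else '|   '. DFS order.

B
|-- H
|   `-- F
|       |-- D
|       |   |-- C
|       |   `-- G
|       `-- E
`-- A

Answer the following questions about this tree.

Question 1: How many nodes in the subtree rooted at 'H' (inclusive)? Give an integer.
Answer: 6

Derivation:
Subtree rooted at H contains: C, D, E, F, G, H
Count = 6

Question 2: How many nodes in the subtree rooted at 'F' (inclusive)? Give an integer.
Subtree rooted at F contains: C, D, E, F, G
Count = 5

Answer: 5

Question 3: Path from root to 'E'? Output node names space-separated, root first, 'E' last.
Walk down from root: B -> H -> F -> E

Answer: B H F E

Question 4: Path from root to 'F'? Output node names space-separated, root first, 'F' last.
Walk down from root: B -> H -> F

Answer: B H F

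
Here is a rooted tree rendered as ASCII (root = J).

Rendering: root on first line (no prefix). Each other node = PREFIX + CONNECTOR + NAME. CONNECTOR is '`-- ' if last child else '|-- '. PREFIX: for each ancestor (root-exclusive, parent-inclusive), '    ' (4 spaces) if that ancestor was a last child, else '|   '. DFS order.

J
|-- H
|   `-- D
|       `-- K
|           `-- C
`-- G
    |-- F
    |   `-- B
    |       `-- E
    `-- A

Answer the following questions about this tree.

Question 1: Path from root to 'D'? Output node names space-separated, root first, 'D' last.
Walk down from root: J -> H -> D

Answer: J H D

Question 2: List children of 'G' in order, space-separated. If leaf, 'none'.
Answer: F A

Derivation:
Node G's children (from adjacency): F, A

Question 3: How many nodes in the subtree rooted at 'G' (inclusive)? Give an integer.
Answer: 5

Derivation:
Subtree rooted at G contains: A, B, E, F, G
Count = 5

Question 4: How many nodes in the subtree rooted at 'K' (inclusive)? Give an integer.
Answer: 2

Derivation:
Subtree rooted at K contains: C, K
Count = 2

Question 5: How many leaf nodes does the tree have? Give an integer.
Answer: 3

Derivation:
Leaves (nodes with no children): A, C, E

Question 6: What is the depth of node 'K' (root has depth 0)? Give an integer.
Path from root to K: J -> H -> D -> K
Depth = number of edges = 3

Answer: 3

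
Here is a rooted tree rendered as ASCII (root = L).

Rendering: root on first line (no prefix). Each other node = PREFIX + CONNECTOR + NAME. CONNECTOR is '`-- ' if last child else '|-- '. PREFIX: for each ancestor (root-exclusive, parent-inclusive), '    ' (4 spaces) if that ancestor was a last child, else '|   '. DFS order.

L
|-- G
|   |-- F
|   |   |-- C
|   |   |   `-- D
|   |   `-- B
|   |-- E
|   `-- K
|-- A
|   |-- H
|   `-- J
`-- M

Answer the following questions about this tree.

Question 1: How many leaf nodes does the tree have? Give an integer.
Answer: 7

Derivation:
Leaves (nodes with no children): B, D, E, H, J, K, M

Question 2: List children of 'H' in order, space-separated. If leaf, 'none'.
Answer: none

Derivation:
Node H's children (from adjacency): (leaf)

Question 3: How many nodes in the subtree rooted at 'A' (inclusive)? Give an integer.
Subtree rooted at A contains: A, H, J
Count = 3

Answer: 3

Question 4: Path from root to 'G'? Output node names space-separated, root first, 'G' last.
Walk down from root: L -> G

Answer: L G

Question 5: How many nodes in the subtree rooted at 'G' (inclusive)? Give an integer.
Answer: 7

Derivation:
Subtree rooted at G contains: B, C, D, E, F, G, K
Count = 7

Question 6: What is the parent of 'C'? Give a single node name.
Answer: F

Derivation:
Scan adjacency: C appears as child of F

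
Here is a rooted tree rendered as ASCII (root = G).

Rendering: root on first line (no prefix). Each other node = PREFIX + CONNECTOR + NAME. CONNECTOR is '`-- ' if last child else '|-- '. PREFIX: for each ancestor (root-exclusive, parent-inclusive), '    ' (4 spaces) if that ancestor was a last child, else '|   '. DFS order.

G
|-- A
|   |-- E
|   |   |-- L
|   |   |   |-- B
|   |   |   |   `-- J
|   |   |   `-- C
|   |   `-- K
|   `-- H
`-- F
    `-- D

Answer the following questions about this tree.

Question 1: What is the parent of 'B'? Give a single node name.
Scan adjacency: B appears as child of L

Answer: L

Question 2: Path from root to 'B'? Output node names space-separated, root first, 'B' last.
Answer: G A E L B

Derivation:
Walk down from root: G -> A -> E -> L -> B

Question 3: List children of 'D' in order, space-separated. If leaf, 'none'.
Answer: none

Derivation:
Node D's children (from adjacency): (leaf)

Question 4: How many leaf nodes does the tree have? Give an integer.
Leaves (nodes with no children): C, D, H, J, K

Answer: 5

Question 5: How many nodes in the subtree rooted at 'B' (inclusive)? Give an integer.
Subtree rooted at B contains: B, J
Count = 2

Answer: 2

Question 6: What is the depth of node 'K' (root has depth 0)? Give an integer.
Answer: 3

Derivation:
Path from root to K: G -> A -> E -> K
Depth = number of edges = 3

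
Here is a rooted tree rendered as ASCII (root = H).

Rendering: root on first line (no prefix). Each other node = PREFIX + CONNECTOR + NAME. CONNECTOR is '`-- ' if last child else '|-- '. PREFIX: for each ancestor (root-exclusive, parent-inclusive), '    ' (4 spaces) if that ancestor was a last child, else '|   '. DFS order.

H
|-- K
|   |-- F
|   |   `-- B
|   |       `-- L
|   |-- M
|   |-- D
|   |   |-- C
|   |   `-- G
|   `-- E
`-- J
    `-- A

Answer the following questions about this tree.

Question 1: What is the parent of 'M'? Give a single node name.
Answer: K

Derivation:
Scan adjacency: M appears as child of K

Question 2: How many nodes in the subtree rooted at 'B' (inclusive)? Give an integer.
Subtree rooted at B contains: B, L
Count = 2

Answer: 2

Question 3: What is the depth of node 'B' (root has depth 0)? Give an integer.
Path from root to B: H -> K -> F -> B
Depth = number of edges = 3

Answer: 3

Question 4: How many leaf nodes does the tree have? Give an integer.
Leaves (nodes with no children): A, C, E, G, L, M

Answer: 6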